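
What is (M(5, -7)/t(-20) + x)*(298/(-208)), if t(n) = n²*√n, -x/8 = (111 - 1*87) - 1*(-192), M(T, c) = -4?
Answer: 32184/13 - 149*I*√5/104000 ≈ 2475.7 - 0.0032036*I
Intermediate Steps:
x = -1728 (x = -8*((111 - 1*87) - 1*(-192)) = -8*((111 - 87) + 192) = -8*(24 + 192) = -8*216 = -1728)
t(n) = n^(5/2)
(M(5, -7)/t(-20) + x)*(298/(-208)) = (-4*(-I*√5/4000) - 1728)*(298/(-208)) = (-4*(-I*√5/4000) - 1728)*(298*(-1/208)) = (-(-1)*I*√5/1000 - 1728)*(-149/104) = (I*√5/1000 - 1728)*(-149/104) = (-1728 + I*√5/1000)*(-149/104) = 32184/13 - 149*I*√5/104000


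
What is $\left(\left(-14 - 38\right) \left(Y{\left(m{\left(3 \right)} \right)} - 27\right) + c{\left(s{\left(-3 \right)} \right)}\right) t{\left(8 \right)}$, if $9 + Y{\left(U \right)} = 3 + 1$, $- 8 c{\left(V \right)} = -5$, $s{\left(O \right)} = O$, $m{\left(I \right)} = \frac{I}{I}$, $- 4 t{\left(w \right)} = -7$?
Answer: $\frac{93219}{32} \approx 2913.1$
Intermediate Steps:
$t{\left(w \right)} = \frac{7}{4}$ ($t{\left(w \right)} = \left(- \frac{1}{4}\right) \left(-7\right) = \frac{7}{4}$)
$m{\left(I \right)} = 1$
$c{\left(V \right)} = \frac{5}{8}$ ($c{\left(V \right)} = \left(- \frac{1}{8}\right) \left(-5\right) = \frac{5}{8}$)
$Y{\left(U \right)} = -5$ ($Y{\left(U \right)} = -9 + \left(3 + 1\right) = -9 + 4 = -5$)
$\left(\left(-14 - 38\right) \left(Y{\left(m{\left(3 \right)} \right)} - 27\right) + c{\left(s{\left(-3 \right)} \right)}\right) t{\left(8 \right)} = \left(\left(-14 - 38\right) \left(-5 - 27\right) + \frac{5}{8}\right) \frac{7}{4} = \left(\left(-52\right) \left(-32\right) + \frac{5}{8}\right) \frac{7}{4} = \left(1664 + \frac{5}{8}\right) \frac{7}{4} = \frac{13317}{8} \cdot \frac{7}{4} = \frac{93219}{32}$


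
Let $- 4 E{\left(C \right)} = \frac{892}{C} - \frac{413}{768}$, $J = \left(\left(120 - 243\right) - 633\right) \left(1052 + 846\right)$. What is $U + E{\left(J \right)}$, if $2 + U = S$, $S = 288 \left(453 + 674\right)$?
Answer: $\frac{59613123947711}{183665664} \approx 3.2457 \cdot 10^{5}$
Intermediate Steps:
$J = -1434888$ ($J = \left(-123 - 633\right) 1898 = \left(-756\right) 1898 = -1434888$)
$E{\left(C \right)} = \frac{413}{3072} - \frac{223}{C}$ ($E{\left(C \right)} = - \frac{\frac{892}{C} - \frac{413}{768}}{4} = - \frac{- \frac{413}{768} + \frac{892}{C}}{4} = \frac{413}{3072} - \frac{223}{C}$)
$S = 324576$ ($S = 288 \cdot 1127 = 324576$)
$U = 324574$ ($U = -2 + 324576 = 324574$)
$U + E{\left(J \right)} = 324574 + \left(\frac{413}{3072} - \frac{223}{-1434888}\right) = 324574 + \left(\frac{413}{3072} - - \frac{223}{1434888}\right) = 324574 + \left(\frac{413}{3072} + \frac{223}{1434888}\right) = 324574 + \frac{24720575}{183665664} = \frac{59613123947711}{183665664}$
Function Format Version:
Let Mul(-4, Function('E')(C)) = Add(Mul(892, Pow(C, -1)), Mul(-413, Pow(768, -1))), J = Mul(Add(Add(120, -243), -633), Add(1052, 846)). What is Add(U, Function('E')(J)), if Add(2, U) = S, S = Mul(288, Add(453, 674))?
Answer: Rational(59613123947711, 183665664) ≈ 3.2457e+5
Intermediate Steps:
J = -1434888 (J = Mul(Add(-123, -633), 1898) = Mul(-756, 1898) = -1434888)
Function('E')(C) = Add(Rational(413, 3072), Mul(-223, Pow(C, -1))) (Function('E')(C) = Mul(Rational(-1, 4), Add(Mul(892, Pow(C, -1)), Mul(-413, Pow(768, -1)))) = Mul(Rational(-1, 4), Add(Mul(892, Pow(C, -1)), Mul(-413, Rational(1, 768)))) = Mul(Rational(-1, 4), Add(Mul(892, Pow(C, -1)), Rational(-413, 768))) = Mul(Rational(-1, 4), Add(Rational(-413, 768), Mul(892, Pow(C, -1)))) = Add(Rational(413, 3072), Mul(-223, Pow(C, -1))))
S = 324576 (S = Mul(288, 1127) = 324576)
U = 324574 (U = Add(-2, 324576) = 324574)
Add(U, Function('E')(J)) = Add(324574, Add(Rational(413, 3072), Mul(-223, Pow(-1434888, -1)))) = Add(324574, Add(Rational(413, 3072), Mul(-223, Rational(-1, 1434888)))) = Add(324574, Add(Rational(413, 3072), Rational(223, 1434888))) = Add(324574, Rational(24720575, 183665664)) = Rational(59613123947711, 183665664)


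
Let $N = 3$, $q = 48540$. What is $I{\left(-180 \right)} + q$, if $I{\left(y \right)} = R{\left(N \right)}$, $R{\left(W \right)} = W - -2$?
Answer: $48545$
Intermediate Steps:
$R{\left(W \right)} = 2 + W$ ($R{\left(W \right)} = W + 2 = 2 + W$)
$I{\left(y \right)} = 5$ ($I{\left(y \right)} = 2 + 3 = 5$)
$I{\left(-180 \right)} + q = 5 + 48540 = 48545$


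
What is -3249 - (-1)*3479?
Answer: 230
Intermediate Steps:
-3249 - (-1)*3479 = -3249 - 1*(-3479) = -3249 + 3479 = 230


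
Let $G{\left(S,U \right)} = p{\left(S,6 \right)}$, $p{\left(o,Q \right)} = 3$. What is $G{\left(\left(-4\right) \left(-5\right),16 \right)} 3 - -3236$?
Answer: $3245$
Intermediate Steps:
$G{\left(S,U \right)} = 3$
$G{\left(\left(-4\right) \left(-5\right),16 \right)} 3 - -3236 = 3 \cdot 3 - -3236 = 9 + 3236 = 3245$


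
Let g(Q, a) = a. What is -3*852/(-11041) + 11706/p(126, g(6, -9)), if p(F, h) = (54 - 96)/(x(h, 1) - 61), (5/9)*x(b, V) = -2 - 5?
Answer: 7927174148/386435 ≈ 20514.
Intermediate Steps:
x(b, V) = -63/5 (x(b, V) = 9*(-2 - 5)/5 = (9/5)*(-7) = -63/5)
p(F, h) = 105/184 (p(F, h) = (54 - 96)/(-63/5 - 61) = -42/(-368/5) = -42*(-5/368) = 105/184)
-3*852/(-11041) + 11706/p(126, g(6, -9)) = -3*852/(-11041) + 11706/(105/184) = -2556*(-1/11041) + 11706*(184/105) = 2556/11041 + 717968/35 = 7927174148/386435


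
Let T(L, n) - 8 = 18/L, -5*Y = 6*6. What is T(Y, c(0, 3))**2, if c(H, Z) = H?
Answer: 121/4 ≈ 30.250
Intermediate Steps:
Y = -36/5 (Y = -6*6/5 = -1/5*36 = -36/5 ≈ -7.2000)
T(L, n) = 8 + 18/L
T(Y, c(0, 3))**2 = (8 + 18/(-36/5))**2 = (8 + 18*(-5/36))**2 = (8 - 5/2)**2 = (11/2)**2 = 121/4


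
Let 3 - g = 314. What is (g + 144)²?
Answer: 27889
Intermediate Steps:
g = -311 (g = 3 - 1*314 = 3 - 314 = -311)
(g + 144)² = (-311 + 144)² = (-167)² = 27889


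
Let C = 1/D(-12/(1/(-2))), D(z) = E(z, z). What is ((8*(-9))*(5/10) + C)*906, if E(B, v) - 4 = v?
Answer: -456171/14 ≈ -32584.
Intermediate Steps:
E(B, v) = 4 + v
D(z) = 4 + z
C = 1/28 (C = 1/(4 - 12/(1/(-2))) = 1/(4 - 12/(-1/2)) = 1/(4 - 12*(-2)) = 1/(4 + 24) = 1/28 ≈ 0.035714)
((8*(-9))*(5/10) + C)*906 = ((8*(-9))*(5/10) + 1/28)*906 = (-360/10 + 1/28)*906 = (-72*1/2 + 1/28)*906 = (-36 + 1/28)*906 = -1007/28*906 = -456171/14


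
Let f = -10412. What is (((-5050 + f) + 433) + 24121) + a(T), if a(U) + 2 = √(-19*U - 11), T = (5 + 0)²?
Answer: 9090 + 9*I*√6 ≈ 9090.0 + 22.045*I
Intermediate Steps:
T = 25 (T = 5² = 25)
a(U) = -2 + √(-11 - 19*U) (a(U) = -2 + √(-19*U - 11) = -2 + √(-11 - 19*U))
(((-5050 + f) + 433) + 24121) + a(T) = (((-5050 - 10412) + 433) + 24121) + (-2 + √(-11 - 19*25)) = ((-15462 + 433) + 24121) + (-2 + √(-11 - 475)) = (-15029 + 24121) + (-2 + √(-486)) = 9092 + (-2 + 9*I*√6) = 9090 + 9*I*√6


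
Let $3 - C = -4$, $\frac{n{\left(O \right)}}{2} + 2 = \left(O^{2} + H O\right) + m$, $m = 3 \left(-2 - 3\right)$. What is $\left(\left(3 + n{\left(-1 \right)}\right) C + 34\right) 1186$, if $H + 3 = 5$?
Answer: $-233642$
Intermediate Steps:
$H = 2$ ($H = -3 + 5 = 2$)
$m = -15$ ($m = 3 \left(-5\right) = -15$)
$n{\left(O \right)} = -34 + 2 O^{2} + 4 O$ ($n{\left(O \right)} = -4 + 2 \left(\left(O^{2} + 2 O\right) - 15\right) = -4 + 2 \left(-15 + O^{2} + 2 O\right) = -4 + \left(-30 + 2 O^{2} + 4 O\right) = -34 + 2 O^{2} + 4 O$)
$C = 7$ ($C = 3 - -4 = 3 + 4 = 7$)
$\left(\left(3 + n{\left(-1 \right)}\right) C + 34\right) 1186 = \left(\left(3 + \left(-34 + 2 \left(-1\right)^{2} + 4 \left(-1\right)\right)\right) 7 + 34\right) 1186 = \left(\left(3 - 36\right) 7 + 34\right) 1186 = \left(\left(-33\right) 7 + 34\right) 1186 = \left(-231 + 34\right) 1186 = \left(-197\right) 1186 = -233642$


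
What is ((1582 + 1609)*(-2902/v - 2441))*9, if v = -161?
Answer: -11203253181/161 ≈ -6.9585e+7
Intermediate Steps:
((1582 + 1609)*(-2902/v - 2441))*9 = ((1582 + 1609)*(-2902/(-161) - 2441))*9 = (3191*(-2902*(-1/161) - 2441))*9 = (3191*(2902/161 - 2441))*9 = (3191*(-390099/161))*9 = -1244805909/161*9 = -11203253181/161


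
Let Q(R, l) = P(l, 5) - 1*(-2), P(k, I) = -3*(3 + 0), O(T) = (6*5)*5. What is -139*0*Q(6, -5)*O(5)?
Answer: 0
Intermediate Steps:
O(T) = 150 (O(T) = 30*5 = 150)
P(k, I) = -9 (P(k, I) = -3*3 = -9)
Q(R, l) = -7 (Q(R, l) = -9 - 1*(-2) = -9 + 2 = -7)
-139*0*Q(6, -5)*O(5) = -139*0*(-7)*150 = -0*150 = -139*0 = 0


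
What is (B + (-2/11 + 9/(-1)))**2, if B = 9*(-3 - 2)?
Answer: 355216/121 ≈ 2935.7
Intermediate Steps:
B = -45 (B = 9*(-5) = -45)
(B + (-2/11 + 9/(-1)))**2 = (-45 + (-2/11 + 9/(-1)))**2 = (-45 + (-2*1/11 + 9*(-1)))**2 = (-45 + (-2/11 - 9))**2 = (-45 - 101/11)**2 = (-596/11)**2 = 355216/121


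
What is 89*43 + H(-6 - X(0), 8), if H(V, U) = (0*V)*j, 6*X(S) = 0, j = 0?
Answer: 3827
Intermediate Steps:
X(S) = 0 (X(S) = (1/6)*0 = 0)
H(V, U) = 0 (H(V, U) = (0*V)*0 = 0*0 = 0)
89*43 + H(-6 - X(0), 8) = 89*43 + 0 = 3827 + 0 = 3827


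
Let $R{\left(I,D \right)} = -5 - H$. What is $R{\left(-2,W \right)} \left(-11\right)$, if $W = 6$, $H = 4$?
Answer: $99$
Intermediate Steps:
$R{\left(I,D \right)} = -9$ ($R{\left(I,D \right)} = -5 - 4 = -9$)
$R{\left(-2,W \right)} \left(-11\right) = \left(-9\right) \left(-11\right) = 99$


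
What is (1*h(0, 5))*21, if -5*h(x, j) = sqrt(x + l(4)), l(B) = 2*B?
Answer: -42*sqrt(2)/5 ≈ -11.879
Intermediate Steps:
h(x, j) = -sqrt(8 + x)/5 (h(x, j) = -sqrt(x + 2*4)/5 = -sqrt(x + 8)/5 = -sqrt(8 + x)/5)
(1*h(0, 5))*21 = (1*(-sqrt(8 + 0)/5))*21 = (1*(-2*sqrt(2)/5))*21 = -2*sqrt(2)/5*21 = -42*sqrt(2)/5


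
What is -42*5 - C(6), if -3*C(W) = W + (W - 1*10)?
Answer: -628/3 ≈ -209.33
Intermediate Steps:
C(W) = 10/3 - 2*W/3 (C(W) = -(W + (W - 1*10))/3 = -(W + (W - 10))/3 = -(W + (-10 + W))/3 = -(-10 + 2*W)/3 = 10/3 - 2*W/3)
-42*5 - C(6) = -42*5 - (10/3 - 2/3*6) = -210 - (10/3 - 4) = -210 - 1*(-2/3) = -210 + 2/3 = -628/3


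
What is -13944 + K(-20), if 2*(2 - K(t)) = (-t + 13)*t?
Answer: -13612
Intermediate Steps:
K(t) = 2 - t*(13 - t)/2 (K(t) = 2 - (-t + 13)*t/2 = 2 - (13 - t)*t/2 = 2 - t*(13 - t)/2)
-13944 + K(-20) = -13944 + (2 + (1/2)*(-20)**2 - 13/2*(-20)) = -13944 + (2 + (1/2)*400 + 130) = -13944 + (2 + 200 + 130) = -13944 + 332 = -13612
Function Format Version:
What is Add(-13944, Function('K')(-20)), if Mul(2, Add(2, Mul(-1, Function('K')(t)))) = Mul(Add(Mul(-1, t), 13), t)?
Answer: -13612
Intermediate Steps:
Function('K')(t) = Add(2, Mul(Rational(-1, 2), t, Add(13, Mul(-1, t)))) (Function('K')(t) = Add(2, Mul(Rational(-1, 2), Mul(Add(Mul(-1, t), 13), t))) = Add(2, Mul(Rational(-1, 2), Mul(Add(13, Mul(-1, t)), t))) = Add(2, Mul(Rational(-1, 2), Mul(t, Add(13, Mul(-1, t))))) = Add(2, Mul(Rational(-1, 2), t, Add(13, Mul(-1, t)))))
Add(-13944, Function('K')(-20)) = Add(-13944, Add(2, Mul(Rational(1, 2), Pow(-20, 2)), Mul(Rational(-13, 2), -20))) = Add(-13944, Add(2, Mul(Rational(1, 2), 400), 130)) = Add(-13944, Add(2, 200, 130)) = Add(-13944, 332) = -13612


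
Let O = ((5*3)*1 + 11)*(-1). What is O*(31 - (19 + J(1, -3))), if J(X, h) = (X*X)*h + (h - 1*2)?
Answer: -520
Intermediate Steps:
J(X, h) = -2 + h + h*X**2 (J(X, h) = X**2*h + (h - 2) = h*X**2 + (-2 + h) = -2 + h + h*X**2)
O = -26 (O = (15*1 + 11)*(-1) = (15 + 11)*(-1) = 26*(-1) = -26)
O*(31 - (19 + J(1, -3))) = -26*(31 - (19 + (-2 - 3 - 3*1**2))) = -26*(31 - (19 + (-2 - 3 - 3*1))) = -26*(31 - (19 + (-2 - 3 - 3))) = -26*(31 - (19 - 8)) = -26*(31 - 1*11) = -26*(31 - 11) = -26*20 = -520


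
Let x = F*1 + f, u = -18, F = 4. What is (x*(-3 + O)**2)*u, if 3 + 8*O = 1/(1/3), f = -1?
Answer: -486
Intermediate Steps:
O = 0 (O = -3/8 + 1/(8*((1/3))) = -3/8 + 1/(8*((1*(1/3)))) = -3/8 + 1/(8*(1/3)) = -3/8 + (1/8)*3 = -3/8 + 3/8 = 0)
x = 3 (x = 4*1 - 1 = 4 - 1 = 3)
(x*(-3 + O)**2)*u = (3*(-3 + 0)**2)*(-18) = (3*(-3)**2)*(-18) = (3*9)*(-18) = 27*(-18) = -486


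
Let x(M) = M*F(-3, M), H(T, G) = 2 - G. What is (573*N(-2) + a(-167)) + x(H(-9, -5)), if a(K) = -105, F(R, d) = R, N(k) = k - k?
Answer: -126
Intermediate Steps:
N(k) = 0
x(M) = -3*M (x(M) = M*(-3) = -3*M)
(573*N(-2) + a(-167)) + x(H(-9, -5)) = (573*0 - 105) - 3*(2 - 1*(-5)) = (0 - 105) - 3*(2 + 5) = -105 - 3*7 = -105 - 21 = -126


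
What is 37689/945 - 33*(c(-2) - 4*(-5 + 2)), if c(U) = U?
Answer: -91387/315 ≈ -290.12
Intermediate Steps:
37689/945 - 33*(c(-2) - 4*(-5 + 2)) = 37689/945 - 33*(-2 - 4*(-5 + 2)) = 37689*(1/945) - 33*(-2 - 4*(-3)) = 12563/315 - 33*(-2 + 12) = 12563/315 - 33*10 = 12563/315 - 330 = -91387/315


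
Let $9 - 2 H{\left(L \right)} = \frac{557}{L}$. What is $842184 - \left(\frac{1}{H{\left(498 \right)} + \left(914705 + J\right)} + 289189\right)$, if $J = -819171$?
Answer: $\frac{52620675537059}{95155789} \approx 5.53 \cdot 10^{5}$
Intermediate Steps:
$H{\left(L \right)} = \frac{9}{2} - \frac{557}{2 L}$ ($H{\left(L \right)} = \frac{9}{2} - \frac{557 \frac{1}{L}}{2} = \frac{9}{2} - \frac{557}{2 L}$)
$842184 - \left(\frac{1}{H{\left(498 \right)} + \left(914705 + J\right)} + 289189\right) = 842184 - \left(\frac{1}{\frac{-557 + 9 \cdot 498}{2 \cdot 498} + \left(914705 - 819171\right)} + 289189\right) = 842184 - \left(\frac{1}{\frac{1}{2} \cdot \frac{1}{498} \left(-557 + 4482\right) + 95534} + 289189\right) = 842184 - \left(\frac{1}{\frac{1}{2} \cdot \frac{1}{498} \cdot 3925 + 95534} + 289189\right) = 842184 - \left(\frac{1}{\frac{3925}{996} + 95534} + 289189\right) = 842184 - \left(\frac{1}{\frac{95155789}{996}} + 289189\right) = 842184 - \left(\frac{996}{95155789} + 289189\right) = 842184 - \frac{27518007466117}{95155789} = \frac{52620675537059}{95155789}$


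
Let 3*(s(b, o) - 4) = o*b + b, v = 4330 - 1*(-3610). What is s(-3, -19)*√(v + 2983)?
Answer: 22*√10923 ≈ 2299.3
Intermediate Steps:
v = 7940 (v = 4330 + 3610 = 7940)
s(b, o) = 4 + b/3 + b*o/3 (s(b, o) = 4 + (o*b + b)/3 = 4 + (b*o + b)/3 = 4 + (b + b*o)/3 = 4 + (b/3 + b*o/3) = 4 + b/3 + b*o/3)
s(-3, -19)*√(v + 2983) = (4 + (⅓)*(-3) + (⅓)*(-3)*(-19))*√(7940 + 2983) = (4 - 1 + 19)*√10923 = 22*√10923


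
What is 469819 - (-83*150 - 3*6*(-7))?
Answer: 482143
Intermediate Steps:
469819 - (-83*150 - 3*6*(-7)) = 469819 - (-12450 - 18*(-7)) = 469819 - (-12450 + 126) = 469819 - 1*(-12324) = 469819 + 12324 = 482143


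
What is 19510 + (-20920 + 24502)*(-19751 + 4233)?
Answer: -55565966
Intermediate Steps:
19510 + (-20920 + 24502)*(-19751 + 4233) = 19510 + 3582*(-15518) = 19510 - 55585476 = -55565966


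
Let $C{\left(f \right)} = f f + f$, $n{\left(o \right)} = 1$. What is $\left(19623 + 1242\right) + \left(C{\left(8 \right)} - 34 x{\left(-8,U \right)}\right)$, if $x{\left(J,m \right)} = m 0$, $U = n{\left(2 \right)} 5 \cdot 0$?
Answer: $20937$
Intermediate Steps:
$U = 0$ ($U = 1 \cdot 5 \cdot 0 = 5 \cdot 0 = 0$)
$x{\left(J,m \right)} = 0$
$C{\left(f \right)} = f + f^{2}$ ($C{\left(f \right)} = f^{2} + f = f + f^{2}$)
$\left(19623 + 1242\right) + \left(C{\left(8 \right)} - 34 x{\left(-8,U \right)}\right) = \left(19623 + 1242\right) + \left(8 \left(1 + 8\right) - 0\right) = 20865 + \left(8 \cdot 9 + 0\right) = 20865 + \left(72 + 0\right) = 20865 + 72 = 20937$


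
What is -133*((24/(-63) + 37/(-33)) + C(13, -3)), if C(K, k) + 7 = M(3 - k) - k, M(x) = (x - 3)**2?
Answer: -15352/33 ≈ -465.21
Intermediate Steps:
M(x) = (-3 + x)**2
C(K, k) = -7 + k**2 - k (C(K, k) = -7 + ((-3 + (3 - k))**2 - k) = -7 + ((-k)**2 - k) = -7 + (k**2 - k) = -7 + k**2 - k)
-133*((24/(-63) + 37/(-33)) + C(13, -3)) = -133*((24/(-63) + 37/(-33)) + (-7 + (-3)**2 - 1*(-3))) = -133*((24*(-1/63) + 37*(-1/33)) + (-7 + 9 + 3)) = -133*((-8/21 - 37/33) + 5) = -133*(-347/231 + 5) = -133*808/231 = -15352/33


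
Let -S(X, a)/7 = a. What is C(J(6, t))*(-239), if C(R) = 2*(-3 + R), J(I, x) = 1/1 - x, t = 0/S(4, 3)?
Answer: 956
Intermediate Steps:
S(X, a) = -7*a
t = 0 (t = 0/((-7*3)) = 0/(-21) = 0*(-1/21) = 0)
J(I, x) = 1 - x
C(R) = -6 + 2*R
C(J(6, t))*(-239) = (-6 + 2*(1 - 1*0))*(-239) = (-6 + 2*(1 + 0))*(-239) = (-6 + 2*1)*(-239) = (-6 + 2)*(-239) = -4*(-239) = 956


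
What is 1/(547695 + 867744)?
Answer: 1/1415439 ≈ 7.0649e-7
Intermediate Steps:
1/(547695 + 867744) = 1/1415439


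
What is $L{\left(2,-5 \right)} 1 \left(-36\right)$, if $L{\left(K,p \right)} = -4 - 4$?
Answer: $288$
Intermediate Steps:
$L{\left(K,p \right)} = -8$
$L{\left(2,-5 \right)} 1 \left(-36\right) = \left(-8\right) 1 \left(-36\right) = \left(-8\right) \left(-36\right) = 288$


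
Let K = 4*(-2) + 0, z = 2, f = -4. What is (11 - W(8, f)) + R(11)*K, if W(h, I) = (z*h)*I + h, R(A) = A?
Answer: -21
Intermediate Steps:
W(h, I) = h + 2*I*h (W(h, I) = (2*h)*I + h = 2*I*h + h = h + 2*I*h)
K = -8 (K = -8 + 0 = -8)
(11 - W(8, f)) + R(11)*K = (11 - 8*(1 + 2*(-4))) + 11*(-8) = (11 - 8*(1 - 8)) - 88 = (11 - 8*(-7)) - 88 = (11 - 1*(-56)) - 88 = (11 + 56) - 88 = 67 - 88 = -21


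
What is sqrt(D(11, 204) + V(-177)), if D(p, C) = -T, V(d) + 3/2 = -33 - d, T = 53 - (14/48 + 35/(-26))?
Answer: sqrt(2152410)/156 ≈ 9.4045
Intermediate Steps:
T = 16865/312 (T = 53 - (14*(1/48) + 35*(-1/26)) = 53 - (7/24 - 35/26) = 53 - 1*(-329/312) = 53 + 329/312 = 16865/312 ≈ 54.055)
V(d) = -69/2 - d (V(d) = -3/2 + (-33 - d) = -69/2 - d)
D(p, C) = -16865/312 (D(p, C) = -1*16865/312 = -16865/312)
sqrt(D(11, 204) + V(-177)) = sqrt(-16865/312 + (-69/2 - 1*(-177))) = sqrt(-16865/312 + (-69/2 + 177)) = sqrt(-16865/312 + 285/2) = sqrt(27595/312) = sqrt(2152410)/156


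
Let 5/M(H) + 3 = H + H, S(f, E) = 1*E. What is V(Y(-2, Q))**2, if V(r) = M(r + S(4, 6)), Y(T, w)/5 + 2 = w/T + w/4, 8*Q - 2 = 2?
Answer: 400/2401 ≈ 0.16660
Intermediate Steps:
Q = 1/2 (Q = 1/4 + (1/8)*2 = 1/4 + 1/4 = 1/2 ≈ 0.50000)
S(f, E) = E
M(H) = 5/(-3 + 2*H) (M(H) = 5/(-3 + (H + H)) = 5/(-3 + 2*H))
Y(T, w) = -10 + 5*w/4 + 5*w/T (Y(T, w) = -10 + 5*(w/T + w/4) = -10 + 5*(w/4 + w/T) = -10 + (5*w/4 + 5*w/T) = -10 + 5*w/4 + 5*w/T)
V(r) = 5/(9 + 2*r) (V(r) = 5/(-3 + 2*(r + 6)) = 5/(-3 + 2*(6 + r)) = 5/(-3 + (12 + 2*r)) = 5/(9 + 2*r))
V(Y(-2, Q))**2 = (5/(9 + 2*(-10 + (5/4)*(1/2) + 5*(1/2)/(-2))))**2 = (5/(9 + 2*(-10 + 5/8 + 5*(1/2)*(-1/2))))**2 = (5/(9 + 2*(-10 + 5/8 - 5/4)))**2 = (5/(9 + 2*(-85/8)))**2 = (5/(9 - 85/4))**2 = (5/(-49/4))**2 = (5*(-4/49))**2 = (-20/49)**2 = 400/2401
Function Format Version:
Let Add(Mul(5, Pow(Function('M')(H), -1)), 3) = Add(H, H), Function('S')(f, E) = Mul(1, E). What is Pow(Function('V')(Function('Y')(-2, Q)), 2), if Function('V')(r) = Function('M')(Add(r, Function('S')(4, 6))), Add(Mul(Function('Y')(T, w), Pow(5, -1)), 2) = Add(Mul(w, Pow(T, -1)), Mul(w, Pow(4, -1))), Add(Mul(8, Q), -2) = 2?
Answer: Rational(400, 2401) ≈ 0.16660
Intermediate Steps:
Q = Rational(1, 2) (Q = Add(Rational(1, 4), Mul(Rational(1, 8), 2)) = Add(Rational(1, 4), Rational(1, 4)) = Rational(1, 2) ≈ 0.50000)
Function('S')(f, E) = E
Function('M')(H) = Mul(5, Pow(Add(-3, Mul(2, H)), -1)) (Function('M')(H) = Mul(5, Pow(Add(-3, Add(H, H)), -1)) = Mul(5, Pow(Add(-3, Mul(2, H)), -1)))
Function('Y')(T, w) = Add(-10, Mul(Rational(5, 4), w), Mul(5, w, Pow(T, -1))) (Function('Y')(T, w) = Add(-10, Mul(5, Add(Mul(w, Pow(T, -1)), Mul(w, Pow(4, -1))))) = Add(-10, Mul(5, Add(Mul(w, Pow(T, -1)), Mul(w, Rational(1, 4))))) = Add(-10, Mul(5, Add(Mul(w, Pow(T, -1)), Mul(Rational(1, 4), w)))) = Add(-10, Mul(5, Add(Mul(Rational(1, 4), w), Mul(w, Pow(T, -1))))) = Add(-10, Add(Mul(Rational(5, 4), w), Mul(5, w, Pow(T, -1)))) = Add(-10, Mul(Rational(5, 4), w), Mul(5, w, Pow(T, -1))))
Function('V')(r) = Mul(5, Pow(Add(9, Mul(2, r)), -1)) (Function('V')(r) = Mul(5, Pow(Add(-3, Mul(2, Add(r, 6))), -1)) = Mul(5, Pow(Add(-3, Mul(2, Add(6, r))), -1)) = Mul(5, Pow(Add(-3, Add(12, Mul(2, r))), -1)) = Mul(5, Pow(Add(9, Mul(2, r)), -1)))
Pow(Function('V')(Function('Y')(-2, Q)), 2) = Pow(Mul(5, Pow(Add(9, Mul(2, Add(-10, Mul(Rational(5, 4), Rational(1, 2)), Mul(5, Rational(1, 2), Pow(-2, -1))))), -1)), 2) = Pow(Mul(5, Pow(Add(9, Mul(2, Add(-10, Rational(5, 8), Mul(5, Rational(1, 2), Rational(-1, 2))))), -1)), 2) = Pow(Mul(5, Pow(Add(9, Mul(2, Add(-10, Rational(5, 8), Rational(-5, 4)))), -1)), 2) = Pow(Mul(5, Pow(Add(9, Mul(2, Rational(-85, 8))), -1)), 2) = Pow(Mul(5, Pow(Add(9, Rational(-85, 4)), -1)), 2) = Pow(Mul(5, Pow(Rational(-49, 4), -1)), 2) = Pow(Mul(5, Rational(-4, 49)), 2) = Pow(Rational(-20, 49), 2) = Rational(400, 2401)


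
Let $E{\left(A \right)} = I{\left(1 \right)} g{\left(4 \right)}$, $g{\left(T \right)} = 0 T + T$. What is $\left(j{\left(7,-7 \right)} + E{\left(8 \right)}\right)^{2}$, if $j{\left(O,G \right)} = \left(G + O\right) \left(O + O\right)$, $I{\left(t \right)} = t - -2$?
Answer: $144$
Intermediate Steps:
$I{\left(t \right)} = 2 + t$ ($I{\left(t \right)} = t + 2 = 2 + t$)
$g{\left(T \right)} = T$ ($g{\left(T \right)} = 0 + T = T$)
$j{\left(O,G \right)} = 2 O \left(G + O\right)$ ($j{\left(O,G \right)} = \left(G + O\right) 2 O = 2 O \left(G + O\right)$)
$E{\left(A \right)} = 12$ ($E{\left(A \right)} = \left(2 + 1\right) 4 = 3 \cdot 4 = 12$)
$\left(j{\left(7,-7 \right)} + E{\left(8 \right)}\right)^{2} = \left(2 \cdot 7 \left(-7 + 7\right) + 12\right)^{2} = \left(2 \cdot 7 \cdot 0 + 12\right)^{2} = \left(0 + 12\right)^{2} = 12^{2} = 144$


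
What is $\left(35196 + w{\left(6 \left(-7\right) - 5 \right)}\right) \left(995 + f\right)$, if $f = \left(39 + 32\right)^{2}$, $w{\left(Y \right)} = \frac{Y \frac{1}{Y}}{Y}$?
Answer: $\frac{9984817596}{47} \approx 2.1244 \cdot 10^{8}$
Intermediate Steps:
$w{\left(Y \right)} = \frac{1}{Y}$ ($w{\left(Y \right)} = 1 \frac{1}{Y} = \frac{1}{Y}$)
$f = 5041$ ($f = 71^{2} = 5041$)
$\left(35196 + w{\left(6 \left(-7\right) - 5 \right)}\right) \left(995 + f\right) = \left(35196 + \frac{1}{6 \left(-7\right) - 5}\right) \left(995 + 5041\right) = \left(35196 + \frac{1}{-42 - 5}\right) 6036 = \left(35196 + \frac{1}{-47}\right) 6036 = \left(35196 - \frac{1}{47}\right) 6036 = \frac{1654211}{47} \cdot 6036 = \frac{9984817596}{47}$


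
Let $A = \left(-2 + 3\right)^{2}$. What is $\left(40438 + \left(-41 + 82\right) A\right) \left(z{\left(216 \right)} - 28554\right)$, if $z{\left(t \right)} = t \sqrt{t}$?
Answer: $-1155837366 + 52460784 \sqrt{6} \approx -1.0273 \cdot 10^{9}$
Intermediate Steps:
$z{\left(t \right)} = t^{\frac{3}{2}}$
$A = 1$ ($A = 1^{2} = 1$)
$\left(40438 + \left(-41 + 82\right) A\right) \left(z{\left(216 \right)} - 28554\right) = \left(40438 + \left(-41 + 82\right) 1\right) \left(216^{\frac{3}{2}} - 28554\right) = \left(40438 + 41 \cdot 1\right) \left(1296 \sqrt{6} - 28554\right) = \left(40438 + 41\right) \left(-28554 + 1296 \sqrt{6}\right) = 40479 \left(-28554 + 1296 \sqrt{6}\right) = -1155837366 + 52460784 \sqrt{6}$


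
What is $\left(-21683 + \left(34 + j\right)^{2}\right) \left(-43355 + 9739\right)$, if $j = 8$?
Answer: $669597104$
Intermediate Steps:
$\left(-21683 + \left(34 + j\right)^{2}\right) \left(-43355 + 9739\right) = \left(-21683 + \left(34 + 8\right)^{2}\right) \left(-43355 + 9739\right) = \left(-21683 + 42^{2}\right) \left(-33616\right) = \left(-21683 + 1764\right) \left(-33616\right) = \left(-19919\right) \left(-33616\right) = 669597104$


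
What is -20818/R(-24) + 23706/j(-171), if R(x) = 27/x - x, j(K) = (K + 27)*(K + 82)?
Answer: -118338317/130296 ≈ -908.23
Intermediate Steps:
j(K) = (27 + K)*(82 + K)
R(x) = -x + 27/x
-20818/R(-24) + 23706/j(-171) = -20818/(-1*(-24) + 27/(-24)) + 23706/(2214 + (-171)**2 + 109*(-171)) = -20818/(24 + 27*(-1/24)) + 23706/(2214 + 29241 - 18639) = -20818/(24 - 9/8) + 23706/12816 = -20818/183/8 + 23706*(1/12816) = -20818*8/183 + 1317/712 = -166544/183 + 1317/712 = -118338317/130296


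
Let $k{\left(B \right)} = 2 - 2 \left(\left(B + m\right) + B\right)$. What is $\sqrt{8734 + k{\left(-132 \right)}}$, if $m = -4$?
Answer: $2 \sqrt{2318} \approx 96.291$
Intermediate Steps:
$k{\left(B \right)} = 10 - 4 B$ ($k{\left(B \right)} = 2 - 2 \left(\left(B - 4\right) + B\right) = 2 - 2 \left(\left(-4 + B\right) + B\right) = 2 - 2 \left(-4 + 2 B\right) = 2 - \left(-8 + 4 B\right) = 10 - 4 B$)
$\sqrt{8734 + k{\left(-132 \right)}} = \sqrt{8734 + \left(10 - -528\right)} = \sqrt{8734 + \left(10 + 528\right)} = \sqrt{8734 + 538} = \sqrt{9272} = 2 \sqrt{2318}$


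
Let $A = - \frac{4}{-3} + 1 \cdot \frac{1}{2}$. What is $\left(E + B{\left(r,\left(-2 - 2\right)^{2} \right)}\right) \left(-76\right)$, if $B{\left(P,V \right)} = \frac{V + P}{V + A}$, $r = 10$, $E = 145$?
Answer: $- \frac{1190996}{107} \approx -11131.0$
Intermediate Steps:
$A = \frac{11}{6}$ ($A = \left(-4\right) \left(- \frac{1}{3}\right) + 1 \cdot \frac{1}{2} = \frac{4}{3} + \frac{1}{2} = \frac{11}{6} \approx 1.8333$)
$B{\left(P,V \right)} = \frac{P + V}{\frac{11}{6} + V}$ ($B{\left(P,V \right)} = \frac{V + P}{V + \frac{11}{6}} = \frac{P + V}{\frac{11}{6} + V}$)
$\left(E + B{\left(r,\left(-2 - 2\right)^{2} \right)}\right) \left(-76\right) = \left(145 + \frac{6 \left(10 + \left(-2 - 2\right)^{2}\right)}{11 + 6 \left(-2 - 2\right)^{2}}\right) \left(-76\right) = \left(145 + \frac{6 \left(10 + \left(-4\right)^{2}\right)}{11 + 6 \left(-4\right)^{2}}\right) \left(-76\right) = \left(145 + \frac{6 \left(10 + 16\right)}{11 + 6 \cdot 16}\right) \left(-76\right) = \left(145 + 6 \frac{1}{11 + 96} \cdot 26\right) \left(-76\right) = \left(145 + 6 \cdot \frac{1}{107} \cdot 26\right) \left(-76\right) = \left(145 + \frac{156}{107}\right) \left(-76\right) = \frac{15671}{107} \left(-76\right) = - \frac{1190996}{107}$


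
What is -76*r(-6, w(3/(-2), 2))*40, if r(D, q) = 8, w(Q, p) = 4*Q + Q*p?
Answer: -24320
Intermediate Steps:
-76*r(-6, w(3/(-2), 2))*40 = -76*8*40 = -608*40 = -24320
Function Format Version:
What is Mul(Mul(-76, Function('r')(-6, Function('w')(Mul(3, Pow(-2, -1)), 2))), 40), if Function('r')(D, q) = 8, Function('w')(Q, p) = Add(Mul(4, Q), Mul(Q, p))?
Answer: -24320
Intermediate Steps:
Mul(Mul(-76, Function('r')(-6, Function('w')(Mul(3, Pow(-2, -1)), 2))), 40) = Mul(Mul(-76, 8), 40) = Mul(-608, 40) = -24320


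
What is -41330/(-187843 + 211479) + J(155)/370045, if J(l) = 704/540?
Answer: -1032340209907/590380894350 ≈ -1.7486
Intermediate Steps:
J(l) = 176/135 (J(l) = 704*(1/540) = 176/135)
-41330/(-187843 + 211479) + J(155)/370045 = -41330/(-187843 + 211479) + (176/135)/370045 = -41330/23636 + (176/135)*(1/370045) = -41330*1/23636 + 176/49956075 = -20665/11818 + 176/49956075 = -1032340209907/590380894350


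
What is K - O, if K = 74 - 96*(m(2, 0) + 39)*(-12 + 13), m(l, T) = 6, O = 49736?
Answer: -53982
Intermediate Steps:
K = -4246 (K = 74 - 96*(6 + 39)*(-12 + 13) = 74 - 4320 = -4246)
K - O = -4246 - 1*49736 = -4246 - 49736 = -53982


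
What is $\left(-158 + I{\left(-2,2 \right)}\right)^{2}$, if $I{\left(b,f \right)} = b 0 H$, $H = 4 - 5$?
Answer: $24964$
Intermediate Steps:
$H = -1$
$I{\left(b,f \right)} = 0$ ($I{\left(b,f \right)} = b 0 \left(-1\right) = 0 \left(-1\right) = 0$)
$\left(-158 + I{\left(-2,2 \right)}\right)^{2} = \left(-158 + 0\right)^{2} = \left(-158\right)^{2} = 24964$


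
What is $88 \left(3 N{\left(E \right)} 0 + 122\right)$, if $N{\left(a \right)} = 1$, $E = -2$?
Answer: $10736$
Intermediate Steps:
$88 \left(3 N{\left(E \right)} 0 + 122\right) = 88 \left(3 \cdot 1 \cdot 0 + 122\right) = 88 \left(3 \cdot 0 + 122\right) = 88 \left(0 + 122\right) = 88 \cdot 122 = 10736$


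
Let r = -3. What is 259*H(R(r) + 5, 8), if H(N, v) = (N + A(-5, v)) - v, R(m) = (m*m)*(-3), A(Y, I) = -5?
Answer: -9065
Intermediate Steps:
R(m) = -3*m² (R(m) = m²*(-3) = -3*m²)
H(N, v) = -5 + N - v (H(N, v) = (N - 5) - v = (-5 + N) - v = -5 + N - v)
259*H(R(r) + 5, 8) = 259*(-5 + (-3*(-3)² + 5) - 1*8) = 259*(-5 + (-3*9 + 5) - 8) = 259*(-5 + (-27 + 5) - 8) = 259*(-5 - 22 - 8) = 259*(-35) = -9065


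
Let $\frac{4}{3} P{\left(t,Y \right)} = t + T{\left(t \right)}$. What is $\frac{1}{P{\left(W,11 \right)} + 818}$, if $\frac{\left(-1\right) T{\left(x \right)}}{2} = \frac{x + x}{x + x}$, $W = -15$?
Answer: $\frac{4}{3221} \approx 0.0012418$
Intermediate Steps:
$T{\left(x \right)} = -2$ ($T{\left(x \right)} = - 2 \frac{x + x}{x + x} = - 2 \frac{2 x}{2 x} = - 2 \cdot 2 x \frac{1}{2 x} = \left(-2\right) 1 = -2$)
$P{\left(t,Y \right)} = - \frac{3}{2} + \frac{3 t}{4}$ ($P{\left(t,Y \right)} = \frac{3 \left(t - 2\right)}{4} = \frac{3 \left(-2 + t\right)}{4} = - \frac{3}{2} + \frac{3 t}{4}$)
$\frac{1}{P{\left(W,11 \right)} + 818} = \frac{1}{\left(- \frac{3}{2} + \frac{3}{4} \left(-15\right)\right) + 818} = \frac{1}{\left(- \frac{3}{2} - \frac{45}{4}\right) + 818} = \frac{1}{- \frac{51}{4} + 818} = \frac{1}{\frac{3221}{4}} = \frac{4}{3221}$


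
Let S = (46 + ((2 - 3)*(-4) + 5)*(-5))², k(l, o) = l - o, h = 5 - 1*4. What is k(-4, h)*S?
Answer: -5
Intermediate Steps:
h = 1 (h = 5 - 4 = 1)
S = 1 (S = (46 + (-1*(-4) + 5)*(-5))² = (46 + (4 + 5)*(-5))² = (46 + 9*(-5))² = (46 - 45)² = 1² = 1)
k(-4, h)*S = (-4 - 1*1)*1 = (-4 - 1)*1 = -5*1 = -5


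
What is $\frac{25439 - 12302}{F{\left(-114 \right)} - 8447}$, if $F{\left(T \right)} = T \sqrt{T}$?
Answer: $- \frac{110968239}{72833353} + \frac{1497618 i \sqrt{114}}{72833353} \approx -1.5236 + 0.21954 i$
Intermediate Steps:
$F{\left(T \right)} = T^{\frac{3}{2}}$
$\frac{25439 - 12302}{F{\left(-114 \right)} - 8447} = \frac{25439 - 12302}{\left(-114\right)^{\frac{3}{2}} - 8447} = \frac{13137}{- 114 i \sqrt{114} - 8447} = \frac{13137}{-8447 - 114 i \sqrt{114}}$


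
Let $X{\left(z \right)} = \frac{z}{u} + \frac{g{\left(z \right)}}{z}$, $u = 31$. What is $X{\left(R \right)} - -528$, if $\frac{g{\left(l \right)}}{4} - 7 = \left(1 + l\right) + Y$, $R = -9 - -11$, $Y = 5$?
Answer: $\frac{17300}{31} \approx 558.06$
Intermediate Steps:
$R = 2$ ($R = -9 + 11 = 2$)
$g{\left(l \right)} = 52 + 4 l$ ($g{\left(l \right)} = 28 + 4 \left(\left(1 + l\right) + 5\right) = 28 + 4 \left(6 + l\right) = 28 + \left(24 + 4 l\right) = 52 + 4 l$)
$X{\left(z \right)} = \frac{z}{31} + \frac{52 + 4 z}{z}$
$X{\left(R \right)} - -528 = \left(4 + \frac{52}{2} + \frac{1}{31} \cdot 2\right) - -528 = \left(4 + 52 \cdot \frac{1}{2} + \frac{2}{31}\right) + 528 = \left(4 + 26 + \frac{2}{31}\right) + 528 = \frac{932}{31} + 528 = \frac{17300}{31}$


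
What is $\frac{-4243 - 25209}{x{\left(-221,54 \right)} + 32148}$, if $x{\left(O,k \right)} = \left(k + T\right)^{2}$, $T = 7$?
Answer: $- \frac{29452}{35869} \approx -0.8211$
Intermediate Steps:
$x{\left(O,k \right)} = \left(7 + k\right)^{2}$ ($x{\left(O,k \right)} = \left(k + 7\right)^{2} = \left(7 + k\right)^{2}$)
$\frac{-4243 - 25209}{x{\left(-221,54 \right)} + 32148} = \frac{-4243 - 25209}{\left(7 + 54\right)^{2} + 32148} = - \frac{29452}{61^{2} + 32148} = - \frac{29452}{3721 + 32148} = - \frac{29452}{35869}$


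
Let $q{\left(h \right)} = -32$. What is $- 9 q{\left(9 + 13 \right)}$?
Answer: $288$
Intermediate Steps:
$- 9 q{\left(9 + 13 \right)} = \left(-9\right) \left(-32\right) = 288$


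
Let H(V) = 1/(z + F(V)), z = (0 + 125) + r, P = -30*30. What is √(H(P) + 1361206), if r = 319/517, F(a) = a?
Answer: √50087420517819/6066 ≈ 1166.7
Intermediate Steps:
P = -900
r = 29/47 (r = 319*(1/517) = 29/47 ≈ 0.61702)
z = 5904/47 (z = (0 + 125) + 29/47 = 125 + 29/47 = 5904/47 ≈ 125.62)
H(V) = 1/(5904/47 + V)
√(H(P) + 1361206) = √(47/(5904 + 47*(-900)) + 1361206) = √(47/(5904 - 42300) + 1361206) = √(47/(-36396) + 1361206) = √(47*(-1/36396) + 1361206) = √(-47/36396 + 1361206) = √(49542453529/36396) = √50087420517819/6066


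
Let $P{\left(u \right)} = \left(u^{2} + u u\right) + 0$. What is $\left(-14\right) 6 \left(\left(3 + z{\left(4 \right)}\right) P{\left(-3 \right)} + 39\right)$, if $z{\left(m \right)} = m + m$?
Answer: $-19908$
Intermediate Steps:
$z{\left(m \right)} = 2 m$
$P{\left(u \right)} = 2 u^{2}$ ($P{\left(u \right)} = \left(u^{2} + u^{2}\right) + 0 = 2 u^{2} + 0 = 2 u^{2}$)
$\left(-14\right) 6 \left(\left(3 + z{\left(4 \right)}\right) P{\left(-3 \right)} + 39\right) = \left(-14\right) 6 \left(\left(3 + 2 \cdot 4\right) 2 \left(-3\right)^{2} + 39\right) = - 84 \left(\left(3 + 8\right) 2 \cdot 9 + 39\right) = - 84 \left(11 \cdot 18 + 39\right) = - 84 \left(198 + 39\right) = \left(-84\right) 237 = -19908$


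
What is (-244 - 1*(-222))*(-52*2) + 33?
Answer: 2321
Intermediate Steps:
(-244 - 1*(-222))*(-52*2) + 33 = (-244 + 222)*(-104) + 33 = -22*(-104) + 33 = 2288 + 33 = 2321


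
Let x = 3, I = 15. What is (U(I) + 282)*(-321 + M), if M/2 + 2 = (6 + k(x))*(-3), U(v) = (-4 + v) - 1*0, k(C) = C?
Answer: -111047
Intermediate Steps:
U(v) = -4 + v (U(v) = (-4 + v) + 0 = -4 + v)
M = -58 (M = -4 + 2*((6 + 3)*(-3)) = -4 + 2*(9*(-3)) = -4 + 2*(-27) = -4 - 54 = -58)
(U(I) + 282)*(-321 + M) = ((-4 + 15) + 282)*(-321 - 58) = (11 + 282)*(-379) = 293*(-379) = -111047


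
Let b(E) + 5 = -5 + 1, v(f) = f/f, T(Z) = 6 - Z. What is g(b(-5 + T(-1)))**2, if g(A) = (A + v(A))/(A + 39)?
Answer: 16/225 ≈ 0.071111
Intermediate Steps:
v(f) = 1
b(E) = -9 (b(E) = -5 + (-5 + 1) = -5 - 4 = -9)
g(A) = (1 + A)/(39 + A) (g(A) = (A + 1)/(A + 39) = (1 + A)/(39 + A))
g(b(-5 + T(-1)))**2 = ((1 - 9)/(39 - 9))**2 = (-8/30)**2 = ((1/30)*(-8))**2 = (-4/15)**2 = 16/225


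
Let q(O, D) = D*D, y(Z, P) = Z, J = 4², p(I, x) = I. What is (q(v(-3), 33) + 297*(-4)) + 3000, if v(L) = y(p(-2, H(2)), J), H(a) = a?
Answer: 2901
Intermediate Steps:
J = 16
v(L) = -2
q(O, D) = D²
(q(v(-3), 33) + 297*(-4)) + 3000 = (33² + 297*(-4)) + 3000 = (1089 - 1188) + 3000 = -99 + 3000 = 2901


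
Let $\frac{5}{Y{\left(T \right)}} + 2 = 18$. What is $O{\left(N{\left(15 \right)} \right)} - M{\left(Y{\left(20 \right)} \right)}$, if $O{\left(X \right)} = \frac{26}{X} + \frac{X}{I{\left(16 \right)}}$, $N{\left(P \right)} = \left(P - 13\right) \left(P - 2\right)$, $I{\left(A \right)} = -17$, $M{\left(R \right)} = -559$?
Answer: $\frac{9494}{17} \approx 558.47$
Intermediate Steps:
$Y{\left(T \right)} = \frac{5}{16}$ ($Y{\left(T \right)} = \frac{5}{-2 + 18} = \frac{5}{16}$)
$N{\left(P \right)} = \left(-13 + P\right) \left(-2 + P\right)$
$O{\left(X \right)} = \frac{26}{X} - \frac{X}{17}$ ($O{\left(X \right)} = \frac{26}{X} + \frac{X}{-17} = \frac{26}{X} + X \left(- \frac{1}{17}\right) = \frac{26}{X} - \frac{X}{17}$)
$O{\left(N{\left(15 \right)} \right)} - M{\left(Y{\left(20 \right)} \right)} = \left(\frac{26}{26 + 15^{2} - 225} - \frac{26 + 15^{2} - 225}{17}\right) - -559 = \left(\frac{26}{26 + 225 - 225} - \frac{26 + 225 - 225}{17}\right) + 559 = \left(\frac{26}{26} - \frac{26}{17}\right) + 559 = \left(26 \cdot \frac{1}{26} - \frac{26}{17}\right) + 559 = \left(1 - \frac{26}{17}\right) + 559 = - \frac{9}{17} + 559 = \frac{9494}{17}$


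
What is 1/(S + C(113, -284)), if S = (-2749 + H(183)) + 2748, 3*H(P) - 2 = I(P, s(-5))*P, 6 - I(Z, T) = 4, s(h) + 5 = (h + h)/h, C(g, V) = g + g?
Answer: 3/1043 ≈ 0.0028763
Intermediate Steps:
C(g, V) = 2*g
s(h) = -3 (s(h) = -5 + (h + h)/h = -5 + (2*h)/h = -5 + 2 = -3)
I(Z, T) = 2 (I(Z, T) = 6 - 1*4 = 6 - 4 = 2)
H(P) = ⅔ + 2*P/3 (H(P) = ⅔ + (2*P)/3 = ⅔ + 2*P/3)
S = 365/3 (S = (-2749 + (⅔ + (⅔)*183)) + 2748 = (-2749 + (⅔ + 122)) + 2748 = (-2749 + 368/3) + 2748 = -7879/3 + 2748 = 365/3 ≈ 121.67)
1/(S + C(113, -284)) = 1/(365/3 + 2*113) = 1/(365/3 + 226) = 1/(1043/3) = 3/1043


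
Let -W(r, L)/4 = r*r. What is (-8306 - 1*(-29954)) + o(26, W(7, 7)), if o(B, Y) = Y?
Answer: 21452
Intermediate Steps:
W(r, L) = -4*r**2 (W(r, L) = -4*r*r = -4*r**2)
(-8306 - 1*(-29954)) + o(26, W(7, 7)) = (-8306 - 1*(-29954)) - 4*7**2 = (-8306 + 29954) - 4*49 = 21648 - 196 = 21452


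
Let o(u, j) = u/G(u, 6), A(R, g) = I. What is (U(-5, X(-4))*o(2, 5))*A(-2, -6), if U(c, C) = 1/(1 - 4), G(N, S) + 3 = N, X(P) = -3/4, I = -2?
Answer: -4/3 ≈ -1.3333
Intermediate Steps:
X(P) = -¾ (X(P) = -3*¼ = -¾)
G(N, S) = -3 + N
A(R, g) = -2
U(c, C) = -⅓ (U(c, C) = 1/(-3) = -⅓)
o(u, j) = u/(-3 + u)
(U(-5, X(-4))*o(2, 5))*A(-2, -6) = -2/(3*(-3 + 2))*(-2) = -2/(3*(-1))*(-2) = -2*(-1)/3*(-2) = -⅓*(-2)*(-2) = (⅔)*(-2) = -4/3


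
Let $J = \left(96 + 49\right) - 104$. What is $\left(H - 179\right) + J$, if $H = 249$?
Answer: $111$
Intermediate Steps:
$J = 41$ ($J = 145 - 104 = 41$)
$\left(H - 179\right) + J = \left(249 - 179\right) + 41 = 70 + 41 = 111$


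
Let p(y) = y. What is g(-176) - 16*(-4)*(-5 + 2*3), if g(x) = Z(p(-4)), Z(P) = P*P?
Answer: 80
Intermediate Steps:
Z(P) = P**2
g(x) = 16 (g(x) = (-4)**2 = 16)
g(-176) - 16*(-4)*(-5 + 2*3) = 16 - 16*(-4)*(-5 + 2*3) = 16 - (-64)*(-5 + 6) = 16 - (-64) = 16 - 1*(-64) = 16 + 64 = 80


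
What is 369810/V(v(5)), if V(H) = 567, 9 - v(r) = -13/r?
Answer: 5870/9 ≈ 652.22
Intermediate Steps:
v(r) = 9 + 13/r (v(r) = 9 - (-13)/r = 9 + 13/r)
369810/V(v(5)) = 369810/567 = 369810*(1/567) = 5870/9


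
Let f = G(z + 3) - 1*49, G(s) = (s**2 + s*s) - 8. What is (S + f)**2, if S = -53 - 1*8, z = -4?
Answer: 13456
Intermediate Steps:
S = -61 (S = -53 - 8 = -61)
G(s) = -8 + 2*s**2 (G(s) = (s**2 + s**2) - 8 = 2*s**2 - 8 = -8 + 2*s**2)
f = -55 (f = (-8 + 2*(-4 + 3)**2) - 1*49 = (-8 + 2*(-1)**2) - 49 = (-8 + 2*1) - 49 = (-8 + 2) - 49 = -6 - 49 = -55)
(S + f)**2 = (-61 - 55)**2 = (-116)**2 = 13456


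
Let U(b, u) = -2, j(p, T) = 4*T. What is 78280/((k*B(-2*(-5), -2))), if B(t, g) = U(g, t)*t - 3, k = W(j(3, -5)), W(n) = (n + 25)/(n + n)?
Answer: 626240/23 ≈ 27228.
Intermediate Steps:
W(n) = (25 + n)/(2*n) (W(n) = (25 + n)/((2*n)) = (25 + n)*(1/(2*n)) = (25 + n)/(2*n))
k = -⅛ (k = (25 + 4*(-5))/(2*((4*(-5)))) = (½)*(25 - 20)/(-20) = (½)*(-1/20)*5 = -⅛ ≈ -0.12500)
B(t, g) = -3 - 2*t (B(t, g) = -2*t - 3 = -3 - 2*t)
78280/((k*B(-2*(-5), -2))) = 78280/((-(-3 - (-4)*(-5))/8)) = 78280/((-(-3 - 2*10)/8)) = 78280/((-(-3 - 20)/8)) = 78280/((-⅛*(-23))) = 78280/(23/8) = 78280*(8/23) = 626240/23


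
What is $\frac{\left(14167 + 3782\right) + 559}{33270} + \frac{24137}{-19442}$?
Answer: $- \frac{221602727}{323417670} \approx -0.68519$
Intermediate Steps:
$\frac{\left(14167 + 3782\right) + 559}{33270} + \frac{24137}{-19442} = \left(17949 + 559\right) \frac{1}{33270} + 24137 \left(- \frac{1}{19442}\right) = 18508 \cdot \frac{1}{33270} - \frac{24137}{19442} = \frac{9254}{16635} - \frac{24137}{19442} = - \frac{221602727}{323417670}$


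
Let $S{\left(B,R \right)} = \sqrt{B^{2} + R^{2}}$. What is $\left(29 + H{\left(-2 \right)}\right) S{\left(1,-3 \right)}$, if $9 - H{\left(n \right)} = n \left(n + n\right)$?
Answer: $30 \sqrt{10} \approx 94.868$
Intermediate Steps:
$H{\left(n \right)} = 9 - 2 n^{2}$ ($H{\left(n \right)} = 9 - n \left(n + n\right) = 9 - n 2 n = 9 - 2 n^{2}$)
$\left(29 + H{\left(-2 \right)}\right) S{\left(1,-3 \right)} = \left(29 + \left(9 - 2 \left(-2\right)^{2}\right)\right) \sqrt{1^{2} + \left(-3\right)^{2}} = \left(29 + \left(9 - 8\right)\right) \sqrt{1 + 9} = \left(29 + \left(9 - 8\right)\right) \sqrt{10} = \left(29 + 1\right) \sqrt{10} = 30 \sqrt{10}$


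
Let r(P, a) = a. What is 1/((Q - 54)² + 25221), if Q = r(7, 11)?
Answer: 1/27070 ≈ 3.6941e-5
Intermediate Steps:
Q = 11
1/((Q - 54)² + 25221) = 1/((11 - 54)² + 25221) = 1/((-43)² + 25221) = 1/(1849 + 25221) = 1/27070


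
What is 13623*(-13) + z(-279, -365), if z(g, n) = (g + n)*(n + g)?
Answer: 237637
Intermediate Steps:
z(g, n) = (g + n)² (z(g, n) = (g + n)*(g + n) = (g + n)²)
13623*(-13) + z(-279, -365) = 13623*(-13) + (-279 - 365)² = -177099 + (-644)² = -177099 + 414736 = 237637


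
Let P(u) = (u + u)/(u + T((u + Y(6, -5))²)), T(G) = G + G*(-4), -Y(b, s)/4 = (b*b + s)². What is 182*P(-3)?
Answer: 182/7399705 ≈ 2.4596e-5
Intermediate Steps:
Y(b, s) = -4*(s + b²)² (Y(b, s) = -4*(b*b + s)² = -4*(b² + s)² = -4*(s + b²)²)
T(G) = -3*G (T(G) = G - 4*G = -3*G)
P(u) = 2*u/(u - 3*(-3844 + u)²) (P(u) = (u + u)/(u - 3*(u - 4*(-5 + 6²)²)²) = (2*u)/(u - 3*(u - 4*(-5 + 36)²)²) = (2*u)/(u - 3*(u - 4*31²)²) = (2*u)/(u - 3*(u - 4*961)²) = (2*u)/(u - 3*(u - 3844)²) = (2*u)/(u - 3*(-3844 + u)²) = 2*u/(u - 3*(-3844 + u)²))
182*P(-3) = 182*(2*(-3)/(-3 - 3*(-3844 - 3)²)) = 182*(2*(-3)/(-3 - 3*(-3847)²)) = 182*(2*(-3)/(-3 - 3*14799409)) = 182*(2*(-3)/(-3 - 44398227)) = 182*(2*(-3)/(-44398230)) = 182*(2*(-3)*(-1/44398230)) = 182*(1/7399705) = 182/7399705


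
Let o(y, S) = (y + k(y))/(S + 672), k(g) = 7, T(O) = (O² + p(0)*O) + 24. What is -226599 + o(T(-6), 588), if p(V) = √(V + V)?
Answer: -285514673/1260 ≈ -2.2660e+5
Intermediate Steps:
p(V) = √2*√V (p(V) = √(2*V) = √2*√V)
T(O) = 24 + O² (T(O) = (O² + (√2*√0)*O) + 24 = (O² + (√2*0)*O) + 24 = (O² + 0*O) + 24 = (O² + 0) + 24 = O² + 24 = 24 + O²)
o(y, S) = (7 + y)/(672 + S) (o(y, S) = (y + 7)/(S + 672) = (7 + y)/(672 + S))
-226599 + o(T(-6), 588) = -226599 + (7 + (24 + (-6)²))/(672 + 588) = -226599 + (7 + (24 + 36))/1260 = -226599 + (7 + 60)/1260 = -226599 + (1/1260)*67 = -226599 + 67/1260 = -285514673/1260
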